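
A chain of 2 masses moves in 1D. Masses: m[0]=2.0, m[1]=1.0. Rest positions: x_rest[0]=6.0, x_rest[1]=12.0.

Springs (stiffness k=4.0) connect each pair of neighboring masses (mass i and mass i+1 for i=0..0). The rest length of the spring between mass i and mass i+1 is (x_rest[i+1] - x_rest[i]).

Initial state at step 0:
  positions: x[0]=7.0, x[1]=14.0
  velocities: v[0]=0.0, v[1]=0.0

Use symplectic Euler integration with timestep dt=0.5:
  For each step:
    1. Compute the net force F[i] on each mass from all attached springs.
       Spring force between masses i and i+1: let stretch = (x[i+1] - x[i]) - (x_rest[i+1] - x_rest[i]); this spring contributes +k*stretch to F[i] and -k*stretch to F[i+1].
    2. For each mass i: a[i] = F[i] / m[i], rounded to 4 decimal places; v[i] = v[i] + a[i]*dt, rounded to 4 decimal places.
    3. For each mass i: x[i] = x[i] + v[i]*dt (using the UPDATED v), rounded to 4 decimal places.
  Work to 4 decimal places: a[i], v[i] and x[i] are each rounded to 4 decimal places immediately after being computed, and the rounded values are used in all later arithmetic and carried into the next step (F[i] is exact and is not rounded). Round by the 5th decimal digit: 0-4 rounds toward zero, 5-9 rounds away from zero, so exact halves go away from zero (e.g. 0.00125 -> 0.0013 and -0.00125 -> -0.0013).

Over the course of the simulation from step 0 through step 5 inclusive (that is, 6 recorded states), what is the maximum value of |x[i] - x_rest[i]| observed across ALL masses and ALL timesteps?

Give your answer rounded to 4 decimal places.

Answer: 2.1250

Derivation:
Step 0: x=[7.0000 14.0000] v=[0.0000 0.0000]
Step 1: x=[7.5000 13.0000] v=[1.0000 -2.0000]
Step 2: x=[7.7500 12.5000] v=[0.5000 -1.0000]
Step 3: x=[7.3750 13.2500] v=[-0.7500 1.5000]
Step 4: x=[6.9375 14.1250] v=[-0.8750 1.7500]
Step 5: x=[7.0938 13.8125] v=[0.3125 -0.6250]
Max displacement = 2.1250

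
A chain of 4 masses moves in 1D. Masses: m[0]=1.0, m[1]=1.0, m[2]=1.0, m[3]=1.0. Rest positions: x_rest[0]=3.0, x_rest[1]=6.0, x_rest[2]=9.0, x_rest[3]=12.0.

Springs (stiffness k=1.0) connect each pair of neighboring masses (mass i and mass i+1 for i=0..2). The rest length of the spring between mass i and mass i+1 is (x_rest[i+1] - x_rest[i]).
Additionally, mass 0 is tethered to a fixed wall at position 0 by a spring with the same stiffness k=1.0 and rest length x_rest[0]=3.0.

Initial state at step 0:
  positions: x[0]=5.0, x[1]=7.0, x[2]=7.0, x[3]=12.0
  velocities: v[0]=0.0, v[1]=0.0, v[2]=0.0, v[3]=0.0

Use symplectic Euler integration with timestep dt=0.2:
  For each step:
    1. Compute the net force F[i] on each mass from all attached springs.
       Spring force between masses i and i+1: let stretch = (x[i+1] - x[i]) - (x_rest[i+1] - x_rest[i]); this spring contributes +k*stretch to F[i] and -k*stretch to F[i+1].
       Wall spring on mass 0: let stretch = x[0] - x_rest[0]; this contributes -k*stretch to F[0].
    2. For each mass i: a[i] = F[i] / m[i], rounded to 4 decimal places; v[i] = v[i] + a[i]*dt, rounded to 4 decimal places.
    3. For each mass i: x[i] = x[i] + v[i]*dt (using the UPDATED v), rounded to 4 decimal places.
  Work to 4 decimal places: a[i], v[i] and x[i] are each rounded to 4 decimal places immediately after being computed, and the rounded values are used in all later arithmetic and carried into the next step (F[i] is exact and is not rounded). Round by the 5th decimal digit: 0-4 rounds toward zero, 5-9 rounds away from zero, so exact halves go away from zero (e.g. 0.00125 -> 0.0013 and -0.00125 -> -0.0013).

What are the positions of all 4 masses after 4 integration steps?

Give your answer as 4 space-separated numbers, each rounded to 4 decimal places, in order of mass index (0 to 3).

Step 0: x=[5.0000 7.0000 7.0000 12.0000] v=[0.0000 0.0000 0.0000 0.0000]
Step 1: x=[4.8800 6.9200 7.2000 11.9200] v=[-0.6000 -0.4000 1.0000 -0.4000]
Step 2: x=[4.6464 6.7696 7.5776 11.7712] v=[-1.1680 -0.7520 1.8880 -0.7440]
Step 3: x=[4.3119 6.5666 8.0906 11.5747] v=[-1.6726 -1.0150 2.5651 -0.9827]
Step 4: x=[3.8951 6.3344 8.6820 11.3588] v=[-2.0840 -1.1611 2.9571 -1.0795]

Answer: 3.8951 6.3344 8.6820 11.3588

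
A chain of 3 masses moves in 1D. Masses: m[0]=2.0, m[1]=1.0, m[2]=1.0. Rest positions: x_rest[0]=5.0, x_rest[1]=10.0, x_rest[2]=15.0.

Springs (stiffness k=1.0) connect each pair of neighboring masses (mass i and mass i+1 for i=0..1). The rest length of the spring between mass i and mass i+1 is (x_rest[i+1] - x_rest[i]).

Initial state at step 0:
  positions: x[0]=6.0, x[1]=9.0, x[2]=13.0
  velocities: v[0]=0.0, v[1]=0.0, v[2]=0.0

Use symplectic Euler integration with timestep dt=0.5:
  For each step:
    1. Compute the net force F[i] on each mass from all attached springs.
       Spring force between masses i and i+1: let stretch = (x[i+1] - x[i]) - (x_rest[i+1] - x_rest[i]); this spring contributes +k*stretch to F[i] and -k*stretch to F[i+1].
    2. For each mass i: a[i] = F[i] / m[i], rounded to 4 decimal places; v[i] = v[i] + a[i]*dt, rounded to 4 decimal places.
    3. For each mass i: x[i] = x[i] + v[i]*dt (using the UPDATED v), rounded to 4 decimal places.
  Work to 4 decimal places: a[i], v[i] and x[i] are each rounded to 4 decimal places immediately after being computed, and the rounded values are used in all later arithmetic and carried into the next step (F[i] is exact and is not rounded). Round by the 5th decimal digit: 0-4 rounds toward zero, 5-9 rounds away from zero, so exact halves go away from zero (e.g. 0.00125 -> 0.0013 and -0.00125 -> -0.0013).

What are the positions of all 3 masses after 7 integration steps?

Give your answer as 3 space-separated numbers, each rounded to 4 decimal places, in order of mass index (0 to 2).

Step 0: x=[6.0000 9.0000 13.0000] v=[0.0000 0.0000 0.0000]
Step 1: x=[5.7500 9.2500 13.2500] v=[-0.5000 0.5000 0.5000]
Step 2: x=[5.3125 9.6250 13.7500] v=[-0.8750 0.7500 1.0000]
Step 3: x=[4.7891 9.9532 14.4688] v=[-1.0469 0.6563 1.4375]
Step 4: x=[4.2862 10.1193 15.3087] v=[-1.0059 0.3321 1.6797]
Step 5: x=[3.8874 10.1245 16.1012] v=[-0.7976 0.0103 1.5850]
Step 6: x=[3.6433 10.0646 16.6496] v=[-0.4883 -0.1199 1.0967]
Step 7: x=[3.5768 10.0456 16.8017] v=[-0.1330 -0.0381 0.3042]

Answer: 3.5768 10.0456 16.8017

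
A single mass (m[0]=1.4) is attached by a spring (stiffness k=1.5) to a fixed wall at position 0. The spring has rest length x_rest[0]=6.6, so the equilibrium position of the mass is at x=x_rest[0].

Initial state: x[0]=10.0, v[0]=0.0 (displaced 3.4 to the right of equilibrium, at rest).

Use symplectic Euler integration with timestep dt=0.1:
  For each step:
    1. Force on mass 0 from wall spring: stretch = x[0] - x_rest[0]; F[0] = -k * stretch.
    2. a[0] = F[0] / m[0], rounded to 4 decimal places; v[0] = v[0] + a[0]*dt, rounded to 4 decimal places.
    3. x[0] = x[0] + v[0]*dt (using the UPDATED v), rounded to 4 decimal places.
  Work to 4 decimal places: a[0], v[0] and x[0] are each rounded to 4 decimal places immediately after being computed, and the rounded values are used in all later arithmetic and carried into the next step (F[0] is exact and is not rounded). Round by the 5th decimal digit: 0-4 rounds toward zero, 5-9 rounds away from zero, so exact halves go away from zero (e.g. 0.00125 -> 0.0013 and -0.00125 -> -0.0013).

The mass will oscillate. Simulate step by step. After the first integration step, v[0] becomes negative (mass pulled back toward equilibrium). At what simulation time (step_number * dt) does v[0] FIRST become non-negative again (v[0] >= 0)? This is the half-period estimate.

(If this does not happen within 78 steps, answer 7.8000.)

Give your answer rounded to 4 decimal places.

Answer: 3.1000

Derivation:
Step 0: x=[10.0000] v=[0.0000]
Step 1: x=[9.9636] v=[-0.3643]
Step 2: x=[9.8911] v=[-0.7247]
Step 3: x=[9.7834] v=[-1.0773]
Step 4: x=[9.6416] v=[-1.4184]
Step 5: x=[9.4672] v=[-1.7443]
Step 6: x=[9.2621] v=[-2.0515]
Step 7: x=[9.0284] v=[-2.3367]
Step 8: x=[8.7687] v=[-2.5969]
Step 9: x=[8.4858] v=[-2.8293]
Step 10: x=[8.1827] v=[-3.0314]
Step 11: x=[7.8626] v=[-3.2010]
Step 12: x=[7.5290] v=[-3.3363]
Step 13: x=[7.1854] v=[-3.4358]
Step 14: x=[6.8356] v=[-3.4985]
Step 15: x=[6.4832] v=[-3.5237]
Step 16: x=[6.1321] v=[-3.5112]
Step 17: x=[5.7860] v=[-3.4611]
Step 18: x=[5.4486] v=[-3.3739]
Step 19: x=[5.1236] v=[-3.2505]
Step 20: x=[4.8144] v=[-3.0923]
Step 21: x=[4.5243] v=[-2.9010]
Step 22: x=[4.2564] v=[-2.6786]
Step 23: x=[4.0137] v=[-2.4275]
Step 24: x=[3.7987] v=[-2.1504]
Step 25: x=[3.6137] v=[-1.8503]
Step 26: x=[3.4607] v=[-1.5303]
Step 27: x=[3.3413] v=[-1.1940]
Step 28: x=[3.2568] v=[-0.8449]
Step 29: x=[3.2081] v=[-0.4867]
Step 30: x=[3.1958] v=[-0.1233]
Step 31: x=[3.2199] v=[0.2414]
First v>=0 after going negative at step 31, time=3.1000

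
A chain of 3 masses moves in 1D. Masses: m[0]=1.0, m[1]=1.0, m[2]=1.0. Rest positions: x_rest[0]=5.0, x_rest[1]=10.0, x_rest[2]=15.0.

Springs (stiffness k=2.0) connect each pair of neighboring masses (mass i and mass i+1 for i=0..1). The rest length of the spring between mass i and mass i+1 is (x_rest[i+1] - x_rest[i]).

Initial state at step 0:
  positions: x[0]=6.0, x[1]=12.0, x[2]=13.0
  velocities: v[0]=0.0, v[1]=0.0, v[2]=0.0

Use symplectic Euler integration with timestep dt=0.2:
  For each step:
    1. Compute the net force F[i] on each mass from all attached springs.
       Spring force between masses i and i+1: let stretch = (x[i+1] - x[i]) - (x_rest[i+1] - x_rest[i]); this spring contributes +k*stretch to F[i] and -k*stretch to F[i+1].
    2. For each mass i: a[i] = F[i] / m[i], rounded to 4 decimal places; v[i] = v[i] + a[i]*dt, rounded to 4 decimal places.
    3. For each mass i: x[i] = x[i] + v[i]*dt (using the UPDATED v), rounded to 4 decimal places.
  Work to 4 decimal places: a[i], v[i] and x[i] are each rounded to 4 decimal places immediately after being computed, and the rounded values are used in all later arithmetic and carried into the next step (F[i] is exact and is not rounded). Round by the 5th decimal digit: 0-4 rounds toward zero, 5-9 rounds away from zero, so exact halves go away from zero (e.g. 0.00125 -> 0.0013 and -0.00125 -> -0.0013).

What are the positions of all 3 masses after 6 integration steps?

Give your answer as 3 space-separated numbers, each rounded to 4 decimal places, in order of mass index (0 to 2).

Step 0: x=[6.0000 12.0000 13.0000] v=[0.0000 0.0000 0.0000]
Step 1: x=[6.0800 11.6000 13.3200] v=[0.4000 -2.0000 1.6000]
Step 2: x=[6.2016 10.8960 13.9024] v=[0.6080 -3.5200 2.9120]
Step 3: x=[6.2988 10.0570 14.6443] v=[0.4858 -4.1952 3.7094]
Step 4: x=[6.2966 9.2843 15.4192] v=[-0.0109 -3.8636 3.8745]
Step 5: x=[6.1334 8.7634 16.1033] v=[-0.8158 -2.6047 3.4205]
Step 6: x=[5.7806 8.6193 16.6002] v=[-1.7638 -0.7207 2.4845]

Answer: 5.7806 8.6193 16.6002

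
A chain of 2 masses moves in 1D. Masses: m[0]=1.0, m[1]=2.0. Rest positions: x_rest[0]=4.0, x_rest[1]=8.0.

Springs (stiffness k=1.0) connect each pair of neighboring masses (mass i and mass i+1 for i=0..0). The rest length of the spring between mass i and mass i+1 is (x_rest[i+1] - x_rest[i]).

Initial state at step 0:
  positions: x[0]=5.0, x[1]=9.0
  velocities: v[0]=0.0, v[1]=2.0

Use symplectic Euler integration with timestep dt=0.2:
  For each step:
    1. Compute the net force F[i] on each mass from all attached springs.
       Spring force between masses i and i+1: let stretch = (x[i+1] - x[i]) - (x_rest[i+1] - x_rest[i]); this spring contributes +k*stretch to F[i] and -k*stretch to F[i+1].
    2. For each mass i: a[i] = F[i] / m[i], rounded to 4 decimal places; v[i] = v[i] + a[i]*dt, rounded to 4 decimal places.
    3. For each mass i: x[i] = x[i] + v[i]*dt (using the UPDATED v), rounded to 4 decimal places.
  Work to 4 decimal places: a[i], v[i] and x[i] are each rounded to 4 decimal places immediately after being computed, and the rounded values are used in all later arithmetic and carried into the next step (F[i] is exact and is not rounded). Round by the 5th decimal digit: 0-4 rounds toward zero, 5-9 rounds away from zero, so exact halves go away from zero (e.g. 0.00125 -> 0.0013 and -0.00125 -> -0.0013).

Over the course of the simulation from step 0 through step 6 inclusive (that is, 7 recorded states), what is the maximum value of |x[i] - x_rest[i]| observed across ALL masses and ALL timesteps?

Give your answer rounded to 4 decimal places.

Step 0: x=[5.0000 9.0000] v=[0.0000 2.0000]
Step 1: x=[5.0000 9.4000] v=[0.0000 2.0000]
Step 2: x=[5.0160 9.7920] v=[0.0800 1.9600]
Step 3: x=[5.0630 10.1685] v=[0.2352 1.8824]
Step 4: x=[5.1543 10.5229] v=[0.4563 1.7718]
Step 5: x=[5.3003 10.8499] v=[0.7300 1.6349]
Step 6: x=[5.5083 11.1459] v=[1.0399 1.4799]
Max displacement = 3.1459

Answer: 3.1459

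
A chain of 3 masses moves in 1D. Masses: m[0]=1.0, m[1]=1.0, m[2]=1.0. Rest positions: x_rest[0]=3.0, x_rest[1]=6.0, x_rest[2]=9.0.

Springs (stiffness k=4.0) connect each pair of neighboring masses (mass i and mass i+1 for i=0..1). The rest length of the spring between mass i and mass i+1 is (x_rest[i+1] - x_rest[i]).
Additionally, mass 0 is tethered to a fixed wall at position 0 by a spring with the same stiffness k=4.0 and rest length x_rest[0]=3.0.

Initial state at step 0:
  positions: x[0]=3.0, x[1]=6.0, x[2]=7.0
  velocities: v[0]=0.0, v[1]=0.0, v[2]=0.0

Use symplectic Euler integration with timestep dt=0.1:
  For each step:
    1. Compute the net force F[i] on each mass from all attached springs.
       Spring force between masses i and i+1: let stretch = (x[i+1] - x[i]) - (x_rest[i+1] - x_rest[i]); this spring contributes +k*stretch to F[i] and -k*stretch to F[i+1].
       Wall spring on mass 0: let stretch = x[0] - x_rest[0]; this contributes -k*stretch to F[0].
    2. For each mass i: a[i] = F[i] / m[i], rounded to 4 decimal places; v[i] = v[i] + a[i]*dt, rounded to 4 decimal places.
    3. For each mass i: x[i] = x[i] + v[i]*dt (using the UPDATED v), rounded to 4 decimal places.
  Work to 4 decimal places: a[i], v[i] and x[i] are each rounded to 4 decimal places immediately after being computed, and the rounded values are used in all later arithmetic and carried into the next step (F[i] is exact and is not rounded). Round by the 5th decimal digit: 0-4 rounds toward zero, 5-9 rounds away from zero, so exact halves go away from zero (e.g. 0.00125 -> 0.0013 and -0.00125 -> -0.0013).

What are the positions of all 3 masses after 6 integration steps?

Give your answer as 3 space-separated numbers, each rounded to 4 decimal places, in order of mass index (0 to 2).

Step 0: x=[3.0000 6.0000 7.0000] v=[0.0000 0.0000 0.0000]
Step 1: x=[3.0000 5.9200 7.0800] v=[0.0000 -0.8000 0.8000]
Step 2: x=[2.9968 5.7696 7.2336] v=[-0.0320 -1.5040 1.5360]
Step 3: x=[2.9846 5.5669 7.4486] v=[-0.1216 -2.0275 2.1504]
Step 4: x=[2.9564 5.3361 7.7084] v=[-0.2825 -2.3077 2.5977]
Step 5: x=[2.9051 5.1050 7.9933] v=[-0.5132 -2.3107 2.8488]
Step 6: x=[2.8256 4.9015 8.2827] v=[-0.7953 -2.0353 2.8935]

Answer: 2.8256 4.9015 8.2827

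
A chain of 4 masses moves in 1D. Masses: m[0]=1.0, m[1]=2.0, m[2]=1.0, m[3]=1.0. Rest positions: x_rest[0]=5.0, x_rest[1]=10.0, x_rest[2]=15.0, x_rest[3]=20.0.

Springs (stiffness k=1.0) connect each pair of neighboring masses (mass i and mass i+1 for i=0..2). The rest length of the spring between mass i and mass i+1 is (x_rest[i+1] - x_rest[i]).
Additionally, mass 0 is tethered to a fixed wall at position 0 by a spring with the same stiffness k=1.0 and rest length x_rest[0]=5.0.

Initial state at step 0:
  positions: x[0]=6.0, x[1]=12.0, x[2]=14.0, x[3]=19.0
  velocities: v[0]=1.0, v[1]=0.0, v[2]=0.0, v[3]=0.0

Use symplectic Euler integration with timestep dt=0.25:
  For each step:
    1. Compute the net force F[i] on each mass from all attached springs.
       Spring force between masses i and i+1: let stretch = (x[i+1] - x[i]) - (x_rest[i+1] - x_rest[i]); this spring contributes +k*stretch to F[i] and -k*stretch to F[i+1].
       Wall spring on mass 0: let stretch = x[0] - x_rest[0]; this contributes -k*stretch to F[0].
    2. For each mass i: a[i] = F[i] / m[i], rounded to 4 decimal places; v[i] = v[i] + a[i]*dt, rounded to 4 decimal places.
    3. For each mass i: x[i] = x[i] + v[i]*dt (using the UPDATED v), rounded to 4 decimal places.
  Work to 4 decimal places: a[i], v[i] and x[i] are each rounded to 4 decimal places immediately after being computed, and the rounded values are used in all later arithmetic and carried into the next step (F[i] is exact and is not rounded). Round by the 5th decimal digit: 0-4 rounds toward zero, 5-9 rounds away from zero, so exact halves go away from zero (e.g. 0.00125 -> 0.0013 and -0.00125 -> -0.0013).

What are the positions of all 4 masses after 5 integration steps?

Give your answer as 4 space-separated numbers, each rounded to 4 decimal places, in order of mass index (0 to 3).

Step 0: x=[6.0000 12.0000 14.0000 19.0000] v=[1.0000 0.0000 0.0000 0.0000]
Step 1: x=[6.2500 11.8750 14.1875 19.0000] v=[1.0000 -0.5000 0.7500 0.0000]
Step 2: x=[6.4610 11.6465 14.5313 19.0117] v=[0.8438 -0.9141 1.3750 0.0469]
Step 3: x=[6.5922 11.3461 14.9748 19.0559] v=[0.5249 -1.2017 1.7739 0.1768]
Step 4: x=[6.6085 11.0105 15.4466 19.1575] v=[0.0653 -1.3424 1.8870 0.4065]
Step 5: x=[6.4869 10.6760 15.8730 19.3397] v=[-0.4863 -1.3381 1.7057 0.7288]

Answer: 6.4869 10.6760 15.8730 19.3397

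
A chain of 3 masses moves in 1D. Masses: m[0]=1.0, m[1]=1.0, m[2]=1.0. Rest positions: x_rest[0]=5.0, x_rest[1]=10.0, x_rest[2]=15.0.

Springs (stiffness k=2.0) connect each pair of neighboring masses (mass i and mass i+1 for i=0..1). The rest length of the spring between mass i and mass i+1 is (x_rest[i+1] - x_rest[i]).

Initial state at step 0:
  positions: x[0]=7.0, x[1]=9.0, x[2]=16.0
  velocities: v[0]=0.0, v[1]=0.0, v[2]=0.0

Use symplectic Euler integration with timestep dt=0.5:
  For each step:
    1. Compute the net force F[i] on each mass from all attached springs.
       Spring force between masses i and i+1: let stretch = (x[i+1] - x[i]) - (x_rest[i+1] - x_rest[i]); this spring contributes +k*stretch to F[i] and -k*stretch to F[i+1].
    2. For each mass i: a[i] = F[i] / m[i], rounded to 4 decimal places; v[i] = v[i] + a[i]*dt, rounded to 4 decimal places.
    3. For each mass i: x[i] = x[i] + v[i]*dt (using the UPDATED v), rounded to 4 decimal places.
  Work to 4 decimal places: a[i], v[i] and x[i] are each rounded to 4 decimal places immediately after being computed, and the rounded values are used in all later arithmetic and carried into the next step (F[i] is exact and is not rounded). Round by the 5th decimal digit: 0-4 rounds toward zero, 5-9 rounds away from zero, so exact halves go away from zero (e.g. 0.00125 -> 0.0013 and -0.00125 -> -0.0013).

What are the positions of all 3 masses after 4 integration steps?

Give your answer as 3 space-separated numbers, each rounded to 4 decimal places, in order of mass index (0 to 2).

Answer: 6.1250 8.6875 17.1875

Derivation:
Step 0: x=[7.0000 9.0000 16.0000] v=[0.0000 0.0000 0.0000]
Step 1: x=[5.5000 11.5000 15.0000] v=[-3.0000 5.0000 -2.0000]
Step 2: x=[4.5000 12.7500 14.7500] v=[-2.0000 2.5000 -0.5000]
Step 3: x=[5.1250 10.8750 16.0000] v=[1.2500 -3.7500 2.5000]
Step 4: x=[6.1250 8.6875 17.1875] v=[2.0000 -4.3750 2.3750]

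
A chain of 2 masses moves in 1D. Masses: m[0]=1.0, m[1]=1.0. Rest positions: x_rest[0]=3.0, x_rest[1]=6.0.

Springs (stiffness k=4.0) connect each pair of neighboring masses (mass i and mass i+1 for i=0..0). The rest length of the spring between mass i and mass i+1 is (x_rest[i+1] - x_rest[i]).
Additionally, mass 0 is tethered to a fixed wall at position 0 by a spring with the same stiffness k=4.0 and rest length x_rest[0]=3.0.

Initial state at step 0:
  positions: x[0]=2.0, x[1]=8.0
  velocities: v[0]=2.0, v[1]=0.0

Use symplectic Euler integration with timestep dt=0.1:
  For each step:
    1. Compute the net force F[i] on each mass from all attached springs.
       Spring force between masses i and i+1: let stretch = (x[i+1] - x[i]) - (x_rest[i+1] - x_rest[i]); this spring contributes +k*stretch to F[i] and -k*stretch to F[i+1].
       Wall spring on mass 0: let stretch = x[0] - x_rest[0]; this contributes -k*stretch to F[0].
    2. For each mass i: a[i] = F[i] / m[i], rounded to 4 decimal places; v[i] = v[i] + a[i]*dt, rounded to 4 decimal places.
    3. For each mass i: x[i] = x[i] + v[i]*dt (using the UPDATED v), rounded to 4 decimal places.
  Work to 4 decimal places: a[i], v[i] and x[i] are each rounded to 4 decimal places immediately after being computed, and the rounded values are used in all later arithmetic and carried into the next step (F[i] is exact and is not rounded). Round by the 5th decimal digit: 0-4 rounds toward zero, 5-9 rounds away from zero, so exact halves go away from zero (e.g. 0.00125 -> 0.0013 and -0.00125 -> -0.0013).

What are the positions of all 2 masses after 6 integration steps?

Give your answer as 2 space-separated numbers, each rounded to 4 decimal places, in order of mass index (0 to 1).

Step 0: x=[2.0000 8.0000] v=[2.0000 0.0000]
Step 1: x=[2.3600 7.8800] v=[3.6000 -1.2000]
Step 2: x=[2.8464 7.6592] v=[4.8640 -2.2080]
Step 3: x=[3.4115 7.3659] v=[5.6506 -2.9331]
Step 4: x=[3.9983 7.0344] v=[5.8678 -3.3149]
Step 5: x=[4.5466 6.7015] v=[5.4829 -3.3293]
Step 6: x=[4.9992 6.4024] v=[4.5262 -2.9913]

Answer: 4.9992 6.4024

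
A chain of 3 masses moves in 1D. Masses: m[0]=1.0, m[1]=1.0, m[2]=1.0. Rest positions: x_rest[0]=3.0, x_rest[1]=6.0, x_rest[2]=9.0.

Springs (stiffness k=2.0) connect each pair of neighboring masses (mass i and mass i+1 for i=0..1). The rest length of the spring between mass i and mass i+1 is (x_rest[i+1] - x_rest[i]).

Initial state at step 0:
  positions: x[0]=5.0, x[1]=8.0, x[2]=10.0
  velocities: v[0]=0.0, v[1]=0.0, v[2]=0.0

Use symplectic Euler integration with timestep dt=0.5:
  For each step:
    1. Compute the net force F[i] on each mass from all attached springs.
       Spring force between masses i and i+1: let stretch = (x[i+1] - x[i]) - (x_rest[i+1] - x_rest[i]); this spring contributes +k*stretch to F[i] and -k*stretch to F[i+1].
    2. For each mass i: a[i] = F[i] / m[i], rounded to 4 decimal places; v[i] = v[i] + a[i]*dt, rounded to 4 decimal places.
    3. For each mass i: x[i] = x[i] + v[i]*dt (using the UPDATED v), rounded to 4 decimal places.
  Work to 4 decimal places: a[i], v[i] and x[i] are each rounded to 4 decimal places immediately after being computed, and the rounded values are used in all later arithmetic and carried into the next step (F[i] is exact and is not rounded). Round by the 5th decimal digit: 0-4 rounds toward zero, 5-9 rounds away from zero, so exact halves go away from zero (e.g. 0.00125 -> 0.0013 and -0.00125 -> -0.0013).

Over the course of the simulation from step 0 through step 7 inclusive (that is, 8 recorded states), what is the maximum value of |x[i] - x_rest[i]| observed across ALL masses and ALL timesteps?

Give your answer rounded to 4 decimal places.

Step 0: x=[5.0000 8.0000 10.0000] v=[0.0000 0.0000 0.0000]
Step 1: x=[5.0000 7.5000 10.5000] v=[0.0000 -1.0000 1.0000]
Step 2: x=[4.7500 7.2500 11.0000] v=[-0.5000 -0.5000 1.0000]
Step 3: x=[4.2500 7.6250 11.1250] v=[-1.0000 0.7500 0.2500]
Step 4: x=[3.9375 8.0625 11.0000] v=[-0.6250 0.8750 -0.2500]
Step 5: x=[4.1875 7.9063 10.9063] v=[0.5000 -0.3125 -0.1875]
Step 6: x=[4.7969 7.3907 10.8126] v=[1.2188 -1.0313 -0.1875]
Step 7: x=[5.2032 7.2891 10.5079] v=[0.8126 -0.2032 -0.6094]
Max displacement = 2.2032

Answer: 2.2032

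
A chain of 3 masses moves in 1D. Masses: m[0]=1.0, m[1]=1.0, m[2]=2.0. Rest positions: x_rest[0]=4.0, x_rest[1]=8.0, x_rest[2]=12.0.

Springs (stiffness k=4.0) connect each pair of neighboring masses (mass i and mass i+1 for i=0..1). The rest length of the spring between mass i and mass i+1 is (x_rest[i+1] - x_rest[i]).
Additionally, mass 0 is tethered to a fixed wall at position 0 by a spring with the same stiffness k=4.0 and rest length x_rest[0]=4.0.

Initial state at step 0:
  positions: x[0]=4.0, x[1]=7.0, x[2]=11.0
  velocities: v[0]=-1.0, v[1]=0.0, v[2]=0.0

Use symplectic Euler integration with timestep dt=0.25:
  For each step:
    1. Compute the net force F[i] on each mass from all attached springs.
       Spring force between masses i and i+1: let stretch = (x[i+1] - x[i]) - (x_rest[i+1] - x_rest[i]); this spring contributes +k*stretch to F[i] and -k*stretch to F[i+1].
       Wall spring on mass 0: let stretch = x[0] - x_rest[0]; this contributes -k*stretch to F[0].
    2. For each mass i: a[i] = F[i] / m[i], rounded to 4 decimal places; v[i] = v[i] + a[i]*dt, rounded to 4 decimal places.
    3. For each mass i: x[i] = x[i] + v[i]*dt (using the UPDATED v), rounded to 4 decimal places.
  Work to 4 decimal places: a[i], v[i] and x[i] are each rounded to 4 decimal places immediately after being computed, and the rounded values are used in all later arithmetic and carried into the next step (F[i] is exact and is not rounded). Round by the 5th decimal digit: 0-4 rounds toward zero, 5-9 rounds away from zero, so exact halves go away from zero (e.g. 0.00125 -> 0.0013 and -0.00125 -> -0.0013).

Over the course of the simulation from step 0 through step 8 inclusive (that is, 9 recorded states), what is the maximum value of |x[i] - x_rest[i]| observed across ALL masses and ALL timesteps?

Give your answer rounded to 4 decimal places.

Step 0: x=[4.0000 7.0000 11.0000] v=[-1.0000 0.0000 0.0000]
Step 1: x=[3.5000 7.2500 11.0000] v=[-2.0000 1.0000 0.0000]
Step 2: x=[3.0625 7.5000 11.0313] v=[-1.7500 1.0000 0.1250]
Step 3: x=[2.9688 7.5235 11.1212] v=[-0.3750 0.0938 0.3594]
Step 4: x=[3.2715 7.3077 11.2614] v=[1.2109 -0.8632 0.5606]
Step 5: x=[3.7654 7.0713 11.4074] v=[1.9756 -0.9457 0.5838]
Step 6: x=[4.1444 7.0924 11.5114] v=[1.5161 0.0845 0.4158]
Step 7: x=[4.2243 7.4813 11.5630] v=[0.3197 1.5555 0.2063]
Step 8: x=[4.0624 8.0764 11.6044] v=[-0.6476 2.3802 0.1655]
Max displacement = 1.0312

Answer: 1.0312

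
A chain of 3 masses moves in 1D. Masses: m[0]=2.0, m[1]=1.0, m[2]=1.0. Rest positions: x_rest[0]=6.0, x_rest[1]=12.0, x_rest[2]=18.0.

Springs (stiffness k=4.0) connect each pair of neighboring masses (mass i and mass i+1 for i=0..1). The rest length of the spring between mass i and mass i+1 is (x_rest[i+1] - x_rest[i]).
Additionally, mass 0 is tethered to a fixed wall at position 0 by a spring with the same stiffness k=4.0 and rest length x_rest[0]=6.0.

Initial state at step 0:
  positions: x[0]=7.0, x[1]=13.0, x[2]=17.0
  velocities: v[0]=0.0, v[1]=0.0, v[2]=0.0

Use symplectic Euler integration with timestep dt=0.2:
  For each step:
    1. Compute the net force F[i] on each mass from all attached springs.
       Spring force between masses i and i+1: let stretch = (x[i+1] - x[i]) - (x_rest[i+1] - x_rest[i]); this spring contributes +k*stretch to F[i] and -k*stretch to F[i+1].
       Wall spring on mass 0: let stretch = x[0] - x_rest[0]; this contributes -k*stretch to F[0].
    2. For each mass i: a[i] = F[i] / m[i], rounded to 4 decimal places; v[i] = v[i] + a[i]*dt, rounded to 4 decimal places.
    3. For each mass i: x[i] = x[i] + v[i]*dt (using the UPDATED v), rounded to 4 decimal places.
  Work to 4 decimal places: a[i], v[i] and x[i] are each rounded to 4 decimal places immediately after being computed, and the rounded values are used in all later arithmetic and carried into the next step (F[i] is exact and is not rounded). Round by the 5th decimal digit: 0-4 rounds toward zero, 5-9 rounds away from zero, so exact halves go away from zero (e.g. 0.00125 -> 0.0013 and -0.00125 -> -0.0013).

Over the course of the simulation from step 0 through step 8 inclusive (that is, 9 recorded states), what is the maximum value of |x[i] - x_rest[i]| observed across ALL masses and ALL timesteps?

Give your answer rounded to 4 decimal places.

Answer: 1.1653

Derivation:
Step 0: x=[7.0000 13.0000 17.0000] v=[0.0000 0.0000 0.0000]
Step 1: x=[6.9200 12.6800 17.3200] v=[-0.4000 -1.6000 1.6000]
Step 2: x=[6.7472 12.1808 17.8576] v=[-0.8640 -2.4960 2.6880]
Step 3: x=[6.4693 11.7205 18.4469] v=[-1.3894 -2.3014 2.9466]
Step 4: x=[6.0940 11.4963 18.9200] v=[-1.8766 -1.1212 2.3655]
Step 5: x=[5.6633 11.5955 19.1653] v=[-2.1533 0.4959 1.2265]
Step 6: x=[5.2542 11.9567 19.1594] v=[-2.0457 1.8060 -0.0293]
Step 7: x=[4.9609 12.3979 18.9611] v=[-1.4664 2.2062 -0.9915]
Step 8: x=[4.8657 12.6993 18.6727] v=[-0.4760 1.5072 -1.4421]
Max displacement = 1.1653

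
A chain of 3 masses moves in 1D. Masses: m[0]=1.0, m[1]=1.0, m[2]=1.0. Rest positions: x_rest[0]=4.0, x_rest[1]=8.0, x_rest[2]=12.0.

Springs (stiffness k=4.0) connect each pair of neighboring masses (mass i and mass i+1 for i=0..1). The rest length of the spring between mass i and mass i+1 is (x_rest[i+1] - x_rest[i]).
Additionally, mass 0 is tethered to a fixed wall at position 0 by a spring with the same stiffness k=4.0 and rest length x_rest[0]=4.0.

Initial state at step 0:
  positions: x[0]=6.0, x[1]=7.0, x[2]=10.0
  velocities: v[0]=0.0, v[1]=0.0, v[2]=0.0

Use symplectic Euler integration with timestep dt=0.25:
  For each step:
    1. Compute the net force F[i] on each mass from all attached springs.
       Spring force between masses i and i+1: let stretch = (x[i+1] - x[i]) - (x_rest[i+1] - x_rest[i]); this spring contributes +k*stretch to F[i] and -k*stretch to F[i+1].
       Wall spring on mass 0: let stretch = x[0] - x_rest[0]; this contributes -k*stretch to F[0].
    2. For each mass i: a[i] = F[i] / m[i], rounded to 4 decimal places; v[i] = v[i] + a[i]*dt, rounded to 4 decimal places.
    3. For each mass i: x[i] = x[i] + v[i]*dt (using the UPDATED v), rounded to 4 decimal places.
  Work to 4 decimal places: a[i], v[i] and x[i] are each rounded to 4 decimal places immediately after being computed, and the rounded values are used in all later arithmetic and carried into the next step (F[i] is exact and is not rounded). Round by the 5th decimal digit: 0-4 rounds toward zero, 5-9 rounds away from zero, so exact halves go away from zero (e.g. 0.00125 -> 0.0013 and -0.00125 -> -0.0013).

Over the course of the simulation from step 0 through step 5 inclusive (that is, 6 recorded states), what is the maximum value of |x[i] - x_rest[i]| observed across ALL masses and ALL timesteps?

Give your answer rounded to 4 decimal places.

Step 0: x=[6.0000 7.0000 10.0000] v=[0.0000 0.0000 0.0000]
Step 1: x=[4.7500 7.5000 10.2500] v=[-5.0000 2.0000 1.0000]
Step 2: x=[3.0000 8.0000 10.8125] v=[-7.0000 2.0000 2.2500]
Step 3: x=[1.7500 7.9531 11.6719] v=[-5.0000 -0.1875 3.4375]
Step 4: x=[1.6133 7.2852 12.6016] v=[-0.5469 -2.6718 3.7187]
Step 5: x=[2.4912 6.5284 13.2022] v=[3.5117 -3.0273 2.4023]
Max displacement = 2.3867

Answer: 2.3867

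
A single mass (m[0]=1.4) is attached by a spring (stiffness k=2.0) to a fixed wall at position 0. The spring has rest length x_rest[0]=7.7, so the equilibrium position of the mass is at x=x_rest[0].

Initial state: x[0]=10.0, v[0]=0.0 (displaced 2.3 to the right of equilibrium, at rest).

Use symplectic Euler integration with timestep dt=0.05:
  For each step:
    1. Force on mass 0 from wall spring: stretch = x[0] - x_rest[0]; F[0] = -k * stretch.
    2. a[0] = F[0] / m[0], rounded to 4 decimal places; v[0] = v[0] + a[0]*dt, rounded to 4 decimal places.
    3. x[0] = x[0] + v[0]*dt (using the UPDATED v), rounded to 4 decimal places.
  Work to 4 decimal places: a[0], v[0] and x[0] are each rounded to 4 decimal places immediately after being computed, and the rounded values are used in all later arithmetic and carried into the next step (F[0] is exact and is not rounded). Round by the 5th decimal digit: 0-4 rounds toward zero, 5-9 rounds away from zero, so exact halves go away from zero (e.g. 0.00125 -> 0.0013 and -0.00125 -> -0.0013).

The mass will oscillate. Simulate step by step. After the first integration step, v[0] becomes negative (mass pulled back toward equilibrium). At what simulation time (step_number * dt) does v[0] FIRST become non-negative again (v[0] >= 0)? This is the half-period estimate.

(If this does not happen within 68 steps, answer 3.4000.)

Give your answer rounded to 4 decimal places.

Step 0: x=[10.0000] v=[0.0000]
Step 1: x=[9.9918] v=[-0.1643]
Step 2: x=[9.9754] v=[-0.3280]
Step 3: x=[9.9509] v=[-0.4905]
Step 4: x=[9.9183] v=[-0.6513]
Step 5: x=[9.8778] v=[-0.8098]
Step 6: x=[9.8295] v=[-0.9654]
Step 7: x=[9.7736] v=[-1.1175]
Step 8: x=[9.7103] v=[-1.2656]
Step 9: x=[9.6398] v=[-1.4092]
Step 10: x=[9.5624] v=[-1.5478]
Step 11: x=[9.4784] v=[-1.6808]
Step 12: x=[9.3880] v=[-1.8078]
Step 13: x=[9.2916] v=[-1.9284]
Step 14: x=[9.1895] v=[-2.0421]
Step 15: x=[9.0821] v=[-2.1485]
Step 16: x=[8.9697] v=[-2.2472]
Step 17: x=[8.8528] v=[-2.3379]
Step 18: x=[8.7318] v=[-2.4202]
Step 19: x=[8.6071] v=[-2.4939]
Step 20: x=[8.4792] v=[-2.5587]
Step 21: x=[8.3485] v=[-2.6144]
Step 22: x=[8.2155] v=[-2.6607]
Step 23: x=[8.0806] v=[-2.6975]
Step 24: x=[7.9444] v=[-2.7247]
Step 25: x=[7.8073] v=[-2.7422]
Step 26: x=[7.6698] v=[-2.7499]
Step 27: x=[7.5324] v=[-2.7477]
Step 28: x=[7.3956] v=[-2.7357]
Step 29: x=[7.2599] v=[-2.7140]
Step 30: x=[7.1258] v=[-2.6826]
Step 31: x=[6.9937] v=[-2.6416]
Step 32: x=[6.8641] v=[-2.5912]
Step 33: x=[6.7375] v=[-2.5315]
Step 34: x=[6.6144] v=[-2.4628]
Step 35: x=[6.4951] v=[-2.3853]
Step 36: x=[6.3801] v=[-2.2992]
Step 37: x=[6.2699] v=[-2.2049]
Step 38: x=[6.1648] v=[-2.1028]
Step 39: x=[6.0651] v=[-1.9931]
Step 40: x=[5.9713] v=[-1.8763]
Step 41: x=[5.8837] v=[-1.7528]
Step 42: x=[5.8025] v=[-1.6231]
Step 43: x=[5.7281] v=[-1.4876]
Step 44: x=[5.6608] v=[-1.3468]
Step 45: x=[5.6007] v=[-1.2011]
Step 46: x=[5.5481] v=[-1.0512]
Step 47: x=[5.5032] v=[-0.8975]
Step 48: x=[5.4662] v=[-0.7406]
Step 49: x=[5.4372] v=[-0.5810]
Step 50: x=[5.4162] v=[-0.4194]
Step 51: x=[5.4034] v=[-0.2563]
Step 52: x=[5.3988] v=[-0.0923]
Step 53: x=[5.4024] v=[0.0721]
First v>=0 after going negative at step 53, time=2.6500

Answer: 2.6500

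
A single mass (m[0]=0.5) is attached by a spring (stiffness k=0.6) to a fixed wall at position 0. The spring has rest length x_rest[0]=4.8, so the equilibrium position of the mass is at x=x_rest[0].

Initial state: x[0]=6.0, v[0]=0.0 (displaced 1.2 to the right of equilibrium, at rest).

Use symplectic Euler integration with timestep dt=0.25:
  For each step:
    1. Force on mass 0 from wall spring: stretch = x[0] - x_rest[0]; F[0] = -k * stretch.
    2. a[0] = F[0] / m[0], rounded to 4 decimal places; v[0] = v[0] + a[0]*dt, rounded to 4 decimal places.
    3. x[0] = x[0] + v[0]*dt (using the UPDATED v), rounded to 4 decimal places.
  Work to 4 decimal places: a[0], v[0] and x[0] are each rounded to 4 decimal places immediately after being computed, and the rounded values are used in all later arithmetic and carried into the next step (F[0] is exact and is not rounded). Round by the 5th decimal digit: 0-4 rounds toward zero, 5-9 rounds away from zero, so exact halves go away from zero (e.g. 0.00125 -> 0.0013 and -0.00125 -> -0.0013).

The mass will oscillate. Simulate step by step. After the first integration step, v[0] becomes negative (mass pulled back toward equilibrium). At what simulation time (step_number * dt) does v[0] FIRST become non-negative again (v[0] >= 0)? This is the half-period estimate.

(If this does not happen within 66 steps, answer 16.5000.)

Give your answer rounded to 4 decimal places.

Step 0: x=[6.0000] v=[0.0000]
Step 1: x=[5.9100] v=[-0.3600]
Step 2: x=[5.7368] v=[-0.6930]
Step 3: x=[5.4933] v=[-0.9741]
Step 4: x=[5.1978] v=[-1.1821]
Step 5: x=[4.8724] v=[-1.3015]
Step 6: x=[4.5416] v=[-1.3232]
Step 7: x=[4.2302] v=[-1.2457]
Step 8: x=[3.9615] v=[-1.0748]
Step 9: x=[3.7557] v=[-0.8233]
Step 10: x=[3.6282] v=[-0.5100]
Step 11: x=[3.5886] v=[-0.1585]
Step 12: x=[3.6398] v=[0.2049]
First v>=0 after going negative at step 12, time=3.0000

Answer: 3.0000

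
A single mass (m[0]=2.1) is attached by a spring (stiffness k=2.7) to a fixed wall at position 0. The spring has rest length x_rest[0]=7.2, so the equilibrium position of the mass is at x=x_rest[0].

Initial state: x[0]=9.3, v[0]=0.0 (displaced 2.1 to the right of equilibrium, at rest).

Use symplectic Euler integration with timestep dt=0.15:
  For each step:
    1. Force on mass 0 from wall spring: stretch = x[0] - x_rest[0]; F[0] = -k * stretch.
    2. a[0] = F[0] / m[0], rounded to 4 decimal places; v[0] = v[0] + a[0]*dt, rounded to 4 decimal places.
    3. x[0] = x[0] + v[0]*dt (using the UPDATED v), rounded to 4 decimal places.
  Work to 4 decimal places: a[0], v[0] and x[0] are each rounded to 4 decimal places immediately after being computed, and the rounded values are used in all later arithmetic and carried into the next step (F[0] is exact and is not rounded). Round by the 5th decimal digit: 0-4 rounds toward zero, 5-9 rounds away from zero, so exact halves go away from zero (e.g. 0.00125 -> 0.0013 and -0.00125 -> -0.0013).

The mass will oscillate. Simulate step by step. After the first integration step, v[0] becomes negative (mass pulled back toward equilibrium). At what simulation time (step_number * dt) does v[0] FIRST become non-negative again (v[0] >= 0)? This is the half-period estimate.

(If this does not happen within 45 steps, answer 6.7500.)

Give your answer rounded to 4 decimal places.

Step 0: x=[9.3000] v=[0.0000]
Step 1: x=[9.2393] v=[-0.4050]
Step 2: x=[9.1196] v=[-0.7983]
Step 3: x=[8.9443] v=[-1.1685]
Step 4: x=[8.7186] v=[-1.5049]
Step 5: x=[8.4489] v=[-1.7978]
Step 6: x=[8.1431] v=[-2.0387]
Step 7: x=[7.8100] v=[-2.2206]
Step 8: x=[7.4593] v=[-2.3382]
Step 9: x=[7.1011] v=[-2.3882]
Step 10: x=[6.7457] v=[-2.3691]
Step 11: x=[6.4035] v=[-2.2815]
Step 12: x=[6.0843] v=[-2.1279]
Step 13: x=[5.7974] v=[-1.9127]
Step 14: x=[5.5511] v=[-1.6422]
Step 15: x=[5.3525] v=[-1.3242]
Step 16: x=[5.2073] v=[-0.9679]
Step 17: x=[5.1198] v=[-0.5836]
Step 18: x=[5.0924] v=[-0.1824]
Step 19: x=[5.1260] v=[0.2241]
First v>=0 after going negative at step 19, time=2.8500

Answer: 2.8500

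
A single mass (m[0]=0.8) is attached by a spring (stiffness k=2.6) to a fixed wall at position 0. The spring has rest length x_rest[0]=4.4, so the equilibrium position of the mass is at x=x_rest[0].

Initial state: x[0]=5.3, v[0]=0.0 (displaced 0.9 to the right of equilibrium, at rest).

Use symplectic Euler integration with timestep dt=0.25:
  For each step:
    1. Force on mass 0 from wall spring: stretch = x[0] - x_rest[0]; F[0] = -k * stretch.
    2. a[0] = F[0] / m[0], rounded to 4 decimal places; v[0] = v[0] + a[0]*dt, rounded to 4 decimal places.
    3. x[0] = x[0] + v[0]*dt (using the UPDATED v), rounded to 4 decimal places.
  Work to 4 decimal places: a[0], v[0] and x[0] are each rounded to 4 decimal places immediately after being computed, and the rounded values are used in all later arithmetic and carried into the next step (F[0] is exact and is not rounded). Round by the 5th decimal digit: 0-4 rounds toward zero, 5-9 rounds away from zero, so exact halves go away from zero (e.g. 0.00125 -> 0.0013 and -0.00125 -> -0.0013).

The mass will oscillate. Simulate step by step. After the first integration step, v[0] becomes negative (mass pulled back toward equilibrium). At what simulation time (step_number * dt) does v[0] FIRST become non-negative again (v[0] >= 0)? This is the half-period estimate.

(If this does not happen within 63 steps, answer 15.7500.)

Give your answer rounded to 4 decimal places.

Step 0: x=[5.3000] v=[0.0000]
Step 1: x=[5.1172] v=[-0.7313]
Step 2: x=[4.7887] v=[-1.3140]
Step 3: x=[4.3813] v=[-1.6298]
Step 4: x=[3.9777] v=[-1.6146]
Step 5: x=[3.6598] v=[-1.2715]
Step 6: x=[3.4923] v=[-0.6701]
Step 7: x=[3.5092] v=[0.0674]
First v>=0 after going negative at step 7, time=1.7500

Answer: 1.7500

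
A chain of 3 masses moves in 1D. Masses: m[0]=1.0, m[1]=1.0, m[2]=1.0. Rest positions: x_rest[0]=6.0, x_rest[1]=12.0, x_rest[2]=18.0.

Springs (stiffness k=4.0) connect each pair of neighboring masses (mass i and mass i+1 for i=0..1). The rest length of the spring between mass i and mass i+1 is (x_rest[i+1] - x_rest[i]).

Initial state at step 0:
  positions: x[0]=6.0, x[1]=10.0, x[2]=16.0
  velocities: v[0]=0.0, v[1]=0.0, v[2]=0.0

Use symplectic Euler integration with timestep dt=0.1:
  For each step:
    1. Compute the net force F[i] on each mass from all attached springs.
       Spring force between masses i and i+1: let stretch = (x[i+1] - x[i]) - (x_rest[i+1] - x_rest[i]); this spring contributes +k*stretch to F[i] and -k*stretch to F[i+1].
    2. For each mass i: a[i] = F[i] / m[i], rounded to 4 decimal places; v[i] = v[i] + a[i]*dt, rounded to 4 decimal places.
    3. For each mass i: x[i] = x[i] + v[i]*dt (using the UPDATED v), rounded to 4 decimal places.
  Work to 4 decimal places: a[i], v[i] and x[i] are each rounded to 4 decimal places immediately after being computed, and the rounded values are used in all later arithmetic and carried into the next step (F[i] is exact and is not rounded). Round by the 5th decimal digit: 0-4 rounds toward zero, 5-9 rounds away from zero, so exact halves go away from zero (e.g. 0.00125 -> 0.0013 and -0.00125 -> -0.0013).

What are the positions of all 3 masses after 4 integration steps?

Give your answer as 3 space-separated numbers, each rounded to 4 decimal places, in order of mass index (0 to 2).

Step 0: x=[6.0000 10.0000 16.0000] v=[0.0000 0.0000 0.0000]
Step 1: x=[5.9200 10.0800 16.0000] v=[-0.8000 0.8000 0.0000]
Step 2: x=[5.7664 10.2304 16.0032] v=[-1.5360 1.5040 0.0320]
Step 3: x=[5.5514 10.4332 16.0155] v=[-2.1504 2.0275 0.1229]
Step 4: x=[5.2916 10.6640 16.0445] v=[-2.5977 2.3077 0.2900]

Answer: 5.2916 10.6640 16.0445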